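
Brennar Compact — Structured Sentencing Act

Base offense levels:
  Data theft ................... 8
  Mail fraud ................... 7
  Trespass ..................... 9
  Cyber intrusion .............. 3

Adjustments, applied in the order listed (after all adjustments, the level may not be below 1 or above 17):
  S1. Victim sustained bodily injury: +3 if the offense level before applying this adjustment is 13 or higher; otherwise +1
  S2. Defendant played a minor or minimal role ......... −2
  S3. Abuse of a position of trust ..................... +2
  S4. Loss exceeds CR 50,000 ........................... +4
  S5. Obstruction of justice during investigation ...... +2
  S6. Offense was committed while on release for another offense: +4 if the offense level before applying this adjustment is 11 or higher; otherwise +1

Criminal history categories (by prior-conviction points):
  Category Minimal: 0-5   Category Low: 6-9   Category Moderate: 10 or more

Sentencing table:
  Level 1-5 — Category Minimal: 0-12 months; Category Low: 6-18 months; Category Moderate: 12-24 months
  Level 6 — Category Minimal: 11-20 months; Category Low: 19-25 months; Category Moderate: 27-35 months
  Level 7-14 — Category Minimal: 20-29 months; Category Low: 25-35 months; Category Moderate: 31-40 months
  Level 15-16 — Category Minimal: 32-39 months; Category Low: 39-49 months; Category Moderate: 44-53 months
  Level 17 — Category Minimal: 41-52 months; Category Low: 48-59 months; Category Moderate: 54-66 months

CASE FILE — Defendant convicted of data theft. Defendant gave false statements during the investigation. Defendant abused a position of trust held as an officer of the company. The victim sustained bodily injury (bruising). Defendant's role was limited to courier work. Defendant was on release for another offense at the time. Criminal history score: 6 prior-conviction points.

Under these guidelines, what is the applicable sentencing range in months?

39-49 months

Base offense level for data theft: 8.
S1 applies (level before this adjustment is 8 < 13, so +1): 8 + 1 = 9.
S2 applies: 9 − 2 = 7.
S3 applies: 7 + 2 = 9.
S4 does not apply.
S5 applies: 9 + 2 = 11.
S6 applies (level before this adjustment is 11 ≥ 11, so +4): 11 + 4 = 15.
Final offense level: 15.
Criminal history: 6 prior points → Category Low (6-9).
Level 15 falls in the 15-16 band.
Grid: Level 15-16 × Category Low = 39-49 months.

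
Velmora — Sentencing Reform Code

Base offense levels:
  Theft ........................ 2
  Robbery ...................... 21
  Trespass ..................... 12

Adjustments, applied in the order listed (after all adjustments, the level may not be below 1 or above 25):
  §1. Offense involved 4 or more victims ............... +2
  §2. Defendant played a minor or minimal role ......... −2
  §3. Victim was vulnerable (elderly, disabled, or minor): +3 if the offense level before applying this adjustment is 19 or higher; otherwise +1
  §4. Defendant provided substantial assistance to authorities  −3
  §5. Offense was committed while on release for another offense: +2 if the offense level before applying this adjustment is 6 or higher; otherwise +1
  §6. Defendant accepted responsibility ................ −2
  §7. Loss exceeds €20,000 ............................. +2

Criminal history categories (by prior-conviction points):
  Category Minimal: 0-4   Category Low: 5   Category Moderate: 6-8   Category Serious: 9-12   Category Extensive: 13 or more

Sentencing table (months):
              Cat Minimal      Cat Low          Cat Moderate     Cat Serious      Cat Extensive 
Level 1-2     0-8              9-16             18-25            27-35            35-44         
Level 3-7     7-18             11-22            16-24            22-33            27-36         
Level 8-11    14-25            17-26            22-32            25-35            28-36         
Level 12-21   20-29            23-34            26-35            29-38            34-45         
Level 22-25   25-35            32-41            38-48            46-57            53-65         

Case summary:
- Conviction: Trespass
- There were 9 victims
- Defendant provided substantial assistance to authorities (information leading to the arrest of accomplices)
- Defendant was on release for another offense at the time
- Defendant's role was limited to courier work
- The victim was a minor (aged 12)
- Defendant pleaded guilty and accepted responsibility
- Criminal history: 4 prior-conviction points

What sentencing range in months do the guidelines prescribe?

14-25 months

Base offense level for trespass: 12.
§1 applies: 12 + 2 = 14.
§2 applies: 14 − 2 = 12.
§3 applies (level before this adjustment is 12 < 19, so +1): 12 + 1 = 13.
§4 applies: 13 − 3 = 10.
§5 applies (level before this adjustment is 10 ≥ 6, so +2): 10 + 2 = 12.
§6 applies: 12 − 2 = 10.
Final offense level: 10.
Criminal history: 4 prior points → Category Minimal (0-4).
Level 10 falls in the 8-11 band.
Grid: Level 8-11 × Category Minimal = 14-25 months.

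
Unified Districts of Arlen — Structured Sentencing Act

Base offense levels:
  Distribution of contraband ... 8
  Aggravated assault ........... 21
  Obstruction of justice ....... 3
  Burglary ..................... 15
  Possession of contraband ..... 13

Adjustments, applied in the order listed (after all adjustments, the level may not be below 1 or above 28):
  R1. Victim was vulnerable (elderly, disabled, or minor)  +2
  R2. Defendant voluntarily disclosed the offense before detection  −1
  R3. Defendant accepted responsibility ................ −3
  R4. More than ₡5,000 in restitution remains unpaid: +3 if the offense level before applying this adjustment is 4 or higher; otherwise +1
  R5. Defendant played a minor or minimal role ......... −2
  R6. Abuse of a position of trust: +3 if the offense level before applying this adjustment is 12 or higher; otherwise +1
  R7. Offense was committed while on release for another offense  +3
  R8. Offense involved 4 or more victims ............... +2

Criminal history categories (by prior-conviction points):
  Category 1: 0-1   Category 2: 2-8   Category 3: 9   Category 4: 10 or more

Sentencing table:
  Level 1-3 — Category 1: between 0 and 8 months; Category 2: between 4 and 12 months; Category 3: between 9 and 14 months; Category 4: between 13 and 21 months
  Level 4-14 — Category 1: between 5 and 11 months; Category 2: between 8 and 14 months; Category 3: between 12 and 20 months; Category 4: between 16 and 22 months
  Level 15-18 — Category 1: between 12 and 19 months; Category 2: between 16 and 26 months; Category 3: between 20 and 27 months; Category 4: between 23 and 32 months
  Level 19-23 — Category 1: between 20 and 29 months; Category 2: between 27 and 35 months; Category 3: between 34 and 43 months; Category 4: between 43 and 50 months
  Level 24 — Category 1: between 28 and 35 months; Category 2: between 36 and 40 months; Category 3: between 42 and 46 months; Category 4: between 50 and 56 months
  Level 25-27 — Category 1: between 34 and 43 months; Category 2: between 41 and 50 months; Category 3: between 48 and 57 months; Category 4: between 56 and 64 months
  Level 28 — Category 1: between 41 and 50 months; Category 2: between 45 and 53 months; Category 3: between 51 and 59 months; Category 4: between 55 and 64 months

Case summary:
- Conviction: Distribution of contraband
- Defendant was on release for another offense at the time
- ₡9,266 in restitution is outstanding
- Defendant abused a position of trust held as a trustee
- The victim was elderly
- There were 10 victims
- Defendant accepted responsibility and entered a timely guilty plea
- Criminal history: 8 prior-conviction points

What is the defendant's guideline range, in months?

16-26 months

Base offense level for distribution of contraband: 8.
R1 applies: 8 + 2 = 10.
R3 applies: 10 − 3 = 7.
R4 applies (level before this adjustment is 7 ≥ 4, so +3): 7 + 3 = 10.
R5 does not apply.
R6 applies (level before this adjustment is 10 < 12, so +1): 10 + 1 = 11.
R7 applies: 11 + 3 = 14.
R8 applies: 14 + 2 = 16.
Final offense level: 16.
Criminal history: 8 prior points → Category 2 (2-8).
Level 16 falls in the 15-18 band.
Grid: Level 15-18 × Category 2 = 16-26 months.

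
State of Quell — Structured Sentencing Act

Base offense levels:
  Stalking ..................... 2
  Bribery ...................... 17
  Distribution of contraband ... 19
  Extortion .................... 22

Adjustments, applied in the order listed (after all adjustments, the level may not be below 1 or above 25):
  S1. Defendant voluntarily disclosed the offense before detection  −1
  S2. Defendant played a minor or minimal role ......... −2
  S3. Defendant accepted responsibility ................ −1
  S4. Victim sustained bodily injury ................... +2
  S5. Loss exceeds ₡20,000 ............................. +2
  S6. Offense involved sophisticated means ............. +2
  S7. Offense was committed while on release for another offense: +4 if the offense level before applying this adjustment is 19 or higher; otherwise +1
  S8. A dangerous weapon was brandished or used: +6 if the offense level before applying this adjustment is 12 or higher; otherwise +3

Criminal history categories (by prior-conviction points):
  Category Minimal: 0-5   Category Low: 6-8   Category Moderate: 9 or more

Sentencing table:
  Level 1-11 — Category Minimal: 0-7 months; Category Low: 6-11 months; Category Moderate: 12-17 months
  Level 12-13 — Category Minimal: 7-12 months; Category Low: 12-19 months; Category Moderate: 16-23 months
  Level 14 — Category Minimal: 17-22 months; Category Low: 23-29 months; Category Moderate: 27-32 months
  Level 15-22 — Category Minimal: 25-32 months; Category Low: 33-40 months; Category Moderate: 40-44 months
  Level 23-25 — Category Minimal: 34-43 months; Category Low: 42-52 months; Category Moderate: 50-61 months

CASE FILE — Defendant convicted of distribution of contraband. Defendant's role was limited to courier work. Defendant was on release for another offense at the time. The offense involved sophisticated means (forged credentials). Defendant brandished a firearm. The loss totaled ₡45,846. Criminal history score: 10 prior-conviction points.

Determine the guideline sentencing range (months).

Base offense level for distribution of contraband: 19.
S2 applies: 19 − 2 = 17.
S4 does not apply.
S5 applies: 17 + 2 = 19.
S6 applies: 19 + 2 = 21.
S7 applies (level before this adjustment is 21 ≥ 19, so +4): 21 + 4 = 25.
S8 applies (level before this adjustment is 25 ≥ 12, so +6): 25 + 6 = 31.
Level 31 exceeds the maximum of 25; capped at 25.
Final offense level: 25.
Criminal history: 10 prior points → Category Moderate (9+).
Level 25 falls in the 23-25 band.
Grid: Level 23-25 × Category Moderate = 50-61 months.

50-61 months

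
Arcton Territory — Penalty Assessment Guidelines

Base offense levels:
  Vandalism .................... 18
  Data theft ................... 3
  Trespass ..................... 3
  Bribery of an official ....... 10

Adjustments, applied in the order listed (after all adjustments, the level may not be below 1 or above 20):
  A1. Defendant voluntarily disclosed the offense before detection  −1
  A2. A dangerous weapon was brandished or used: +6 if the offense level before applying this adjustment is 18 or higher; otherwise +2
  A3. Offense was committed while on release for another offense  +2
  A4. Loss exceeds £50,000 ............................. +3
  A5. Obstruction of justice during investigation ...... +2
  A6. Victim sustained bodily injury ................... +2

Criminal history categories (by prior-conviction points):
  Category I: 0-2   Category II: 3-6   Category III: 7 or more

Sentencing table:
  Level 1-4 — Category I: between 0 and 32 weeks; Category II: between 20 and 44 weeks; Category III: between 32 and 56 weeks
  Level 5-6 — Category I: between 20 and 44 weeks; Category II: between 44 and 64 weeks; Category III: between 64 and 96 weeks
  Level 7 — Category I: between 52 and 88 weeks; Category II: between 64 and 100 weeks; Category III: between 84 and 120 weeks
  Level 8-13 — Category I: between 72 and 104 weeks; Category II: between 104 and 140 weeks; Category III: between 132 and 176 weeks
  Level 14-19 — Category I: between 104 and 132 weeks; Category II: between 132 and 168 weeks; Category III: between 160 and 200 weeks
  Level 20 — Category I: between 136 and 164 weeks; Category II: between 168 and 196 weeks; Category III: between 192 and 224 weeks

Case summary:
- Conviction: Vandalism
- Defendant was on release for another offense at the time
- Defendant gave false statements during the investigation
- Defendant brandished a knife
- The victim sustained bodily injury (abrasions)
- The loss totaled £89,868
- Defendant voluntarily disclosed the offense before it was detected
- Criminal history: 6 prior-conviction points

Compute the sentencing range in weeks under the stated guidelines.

Base offense level for vandalism: 18.
A1 applies: 18 − 1 = 17.
A2 applies (level before this adjustment is 17 < 18, so +2): 17 + 2 = 19.
A3 applies: 19 + 2 = 21.
A4 applies: 21 + 3 = 24.
A5 applies: 24 + 2 = 26.
A6 applies: 26 + 2 = 28.
Level 28 exceeds the maximum of 20; capped at 20.
Final offense level: 20.
Criminal history: 6 prior points → Category II (3-6).
Level 20 falls in the 20 band.
Grid: Level 20 × Category II = 168-196 weeks.

168-196 weeks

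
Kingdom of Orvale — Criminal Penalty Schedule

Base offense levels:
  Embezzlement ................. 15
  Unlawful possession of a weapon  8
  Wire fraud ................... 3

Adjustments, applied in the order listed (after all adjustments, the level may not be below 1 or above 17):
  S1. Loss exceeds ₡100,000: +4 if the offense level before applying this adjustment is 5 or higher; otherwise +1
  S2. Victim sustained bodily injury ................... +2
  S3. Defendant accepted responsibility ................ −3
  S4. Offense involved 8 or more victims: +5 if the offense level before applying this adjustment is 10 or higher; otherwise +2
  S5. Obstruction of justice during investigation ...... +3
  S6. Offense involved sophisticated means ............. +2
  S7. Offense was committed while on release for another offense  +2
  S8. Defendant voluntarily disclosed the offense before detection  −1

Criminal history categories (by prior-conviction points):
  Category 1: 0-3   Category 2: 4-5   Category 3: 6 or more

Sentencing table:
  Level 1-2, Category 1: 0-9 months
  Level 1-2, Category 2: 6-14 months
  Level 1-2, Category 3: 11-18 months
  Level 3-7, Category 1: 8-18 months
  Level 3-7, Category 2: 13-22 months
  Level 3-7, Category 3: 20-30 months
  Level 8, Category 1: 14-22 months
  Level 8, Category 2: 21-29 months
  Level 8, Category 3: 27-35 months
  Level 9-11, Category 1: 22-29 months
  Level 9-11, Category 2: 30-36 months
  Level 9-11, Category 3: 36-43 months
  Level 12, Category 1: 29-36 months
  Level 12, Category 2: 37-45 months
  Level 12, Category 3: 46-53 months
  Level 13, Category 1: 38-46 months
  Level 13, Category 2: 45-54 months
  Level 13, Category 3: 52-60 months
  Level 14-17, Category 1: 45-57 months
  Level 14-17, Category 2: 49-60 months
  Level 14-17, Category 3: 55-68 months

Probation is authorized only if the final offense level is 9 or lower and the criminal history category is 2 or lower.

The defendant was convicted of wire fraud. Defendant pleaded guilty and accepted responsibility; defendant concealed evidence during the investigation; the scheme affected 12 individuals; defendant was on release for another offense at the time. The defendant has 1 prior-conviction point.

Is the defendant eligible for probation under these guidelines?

Base offense level for wire fraud: 3.
S2 does not apply.
S3 applies: 3 − 3 = 0.
S4 applies (level before this adjustment is 0 < 10, so +2): 0 + 2 = 2.
S5 applies: 2 + 3 = 5.
S6 does not apply.
S7 applies: 5 + 2 = 7.
S8 does not apply.
Final offense level: 7.
Criminal history: 1 prior point → Category 1 (0-3).
Level 7 falls in the 3-7 band.
Grid: Level 3-7 × Category 1 = 8-18 months.
Probation check: level 7 ≤ 9 and category 1 ≤ 2 → eligible.

Yes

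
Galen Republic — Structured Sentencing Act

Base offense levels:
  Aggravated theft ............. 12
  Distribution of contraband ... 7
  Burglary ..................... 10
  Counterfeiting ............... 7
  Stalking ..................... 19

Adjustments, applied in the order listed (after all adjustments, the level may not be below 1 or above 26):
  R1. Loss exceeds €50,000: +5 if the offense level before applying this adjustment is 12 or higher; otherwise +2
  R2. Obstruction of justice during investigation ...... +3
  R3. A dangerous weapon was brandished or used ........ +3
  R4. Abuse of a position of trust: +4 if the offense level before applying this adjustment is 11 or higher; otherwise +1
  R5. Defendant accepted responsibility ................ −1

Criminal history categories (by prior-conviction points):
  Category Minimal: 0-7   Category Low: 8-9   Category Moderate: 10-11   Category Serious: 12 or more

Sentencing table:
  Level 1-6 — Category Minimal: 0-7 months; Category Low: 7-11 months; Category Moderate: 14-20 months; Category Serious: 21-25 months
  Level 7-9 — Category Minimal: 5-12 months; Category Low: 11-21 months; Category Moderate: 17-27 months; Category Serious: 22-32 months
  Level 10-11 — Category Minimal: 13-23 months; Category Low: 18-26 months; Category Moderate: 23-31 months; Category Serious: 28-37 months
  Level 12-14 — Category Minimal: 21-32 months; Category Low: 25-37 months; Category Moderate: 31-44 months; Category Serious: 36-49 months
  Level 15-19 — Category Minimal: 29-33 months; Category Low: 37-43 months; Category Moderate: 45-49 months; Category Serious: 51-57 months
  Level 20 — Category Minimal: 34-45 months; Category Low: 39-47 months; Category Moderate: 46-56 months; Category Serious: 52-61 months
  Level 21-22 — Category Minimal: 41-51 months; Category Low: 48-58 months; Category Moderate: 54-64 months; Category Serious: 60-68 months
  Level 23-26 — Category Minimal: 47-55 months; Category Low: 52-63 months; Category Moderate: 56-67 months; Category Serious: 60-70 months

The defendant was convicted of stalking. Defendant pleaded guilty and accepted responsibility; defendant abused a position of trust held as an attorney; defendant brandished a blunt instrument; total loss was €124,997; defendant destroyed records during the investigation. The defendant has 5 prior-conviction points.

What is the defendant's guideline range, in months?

47-55 months

Base offense level for stalking: 19.
R1 applies (level before this adjustment is 19 ≥ 12, so +5): 19 + 5 = 24.
R2 applies: 24 + 3 = 27.
R3 applies: 27 + 3 = 30.
R4 applies (level before this adjustment is 30 ≥ 11, so +4): 30 + 4 = 34.
R5 applies: 34 − 1 = 33.
Level 33 exceeds the maximum of 26; capped at 26.
Final offense level: 26.
Criminal history: 5 prior points → Category Minimal (0-7).
Level 26 falls in the 23-26 band.
Grid: Level 23-26 × Category Minimal = 47-55 months.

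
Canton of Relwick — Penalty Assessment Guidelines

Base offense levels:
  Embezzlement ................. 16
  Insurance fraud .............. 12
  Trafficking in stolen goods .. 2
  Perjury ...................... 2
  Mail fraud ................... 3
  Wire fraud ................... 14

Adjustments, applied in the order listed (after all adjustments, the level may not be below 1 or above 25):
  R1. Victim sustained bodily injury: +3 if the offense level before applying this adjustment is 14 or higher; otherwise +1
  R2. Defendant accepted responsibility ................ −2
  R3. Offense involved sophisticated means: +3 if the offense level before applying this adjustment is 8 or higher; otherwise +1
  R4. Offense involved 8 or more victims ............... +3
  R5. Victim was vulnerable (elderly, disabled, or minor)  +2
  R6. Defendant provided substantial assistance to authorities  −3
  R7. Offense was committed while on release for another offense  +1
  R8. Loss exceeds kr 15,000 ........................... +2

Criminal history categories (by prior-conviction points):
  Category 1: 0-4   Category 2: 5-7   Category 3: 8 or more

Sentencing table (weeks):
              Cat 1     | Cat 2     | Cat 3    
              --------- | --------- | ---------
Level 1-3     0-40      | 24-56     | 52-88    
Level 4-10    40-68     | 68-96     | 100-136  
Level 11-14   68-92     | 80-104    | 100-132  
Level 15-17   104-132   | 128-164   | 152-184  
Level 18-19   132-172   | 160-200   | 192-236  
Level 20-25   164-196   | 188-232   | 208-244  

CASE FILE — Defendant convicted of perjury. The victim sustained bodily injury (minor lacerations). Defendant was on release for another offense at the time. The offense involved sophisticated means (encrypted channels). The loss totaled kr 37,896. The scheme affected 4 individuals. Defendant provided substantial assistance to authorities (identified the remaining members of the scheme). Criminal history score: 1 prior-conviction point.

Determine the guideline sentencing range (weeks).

40-68 weeks

Base offense level for perjury: 2.
R1 applies (level before this adjustment is 2 < 14, so +1): 2 + 1 = 3.
R3 applies (level before this adjustment is 3 < 8, so +1): 3 + 1 = 4.
R4 does not apply.
R5 does not apply.
R6 applies: 4 − 3 = 1.
R7 applies: 1 + 1 = 2.
R8 applies: 2 + 2 = 4.
Final offense level: 4.
Criminal history: 1 prior point → Category 1 (0-4).
Level 4 falls in the 4-10 band.
Grid: Level 4-10 × Category 1 = 40-68 weeks.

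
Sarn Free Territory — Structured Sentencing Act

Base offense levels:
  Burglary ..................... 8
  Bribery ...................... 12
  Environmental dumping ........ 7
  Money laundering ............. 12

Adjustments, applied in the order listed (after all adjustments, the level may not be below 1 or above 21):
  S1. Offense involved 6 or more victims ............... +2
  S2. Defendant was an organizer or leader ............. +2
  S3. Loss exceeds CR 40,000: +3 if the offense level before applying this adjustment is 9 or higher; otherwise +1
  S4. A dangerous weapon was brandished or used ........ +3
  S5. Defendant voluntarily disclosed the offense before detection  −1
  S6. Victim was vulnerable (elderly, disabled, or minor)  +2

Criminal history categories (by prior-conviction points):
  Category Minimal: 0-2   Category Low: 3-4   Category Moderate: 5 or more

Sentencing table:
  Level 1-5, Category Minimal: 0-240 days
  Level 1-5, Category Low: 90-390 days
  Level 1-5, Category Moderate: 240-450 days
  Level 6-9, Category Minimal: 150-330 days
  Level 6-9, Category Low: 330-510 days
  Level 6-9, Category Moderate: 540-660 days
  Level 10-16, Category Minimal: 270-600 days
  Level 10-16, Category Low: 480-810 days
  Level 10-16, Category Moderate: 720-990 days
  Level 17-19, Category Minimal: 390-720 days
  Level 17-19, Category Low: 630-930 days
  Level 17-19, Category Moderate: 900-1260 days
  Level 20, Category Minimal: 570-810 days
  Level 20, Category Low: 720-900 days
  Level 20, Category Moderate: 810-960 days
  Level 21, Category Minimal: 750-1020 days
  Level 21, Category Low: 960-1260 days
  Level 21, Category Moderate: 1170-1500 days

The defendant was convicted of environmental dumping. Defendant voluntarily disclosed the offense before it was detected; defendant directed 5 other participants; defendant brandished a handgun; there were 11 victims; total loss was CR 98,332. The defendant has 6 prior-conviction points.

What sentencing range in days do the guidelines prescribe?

720-990 days

Base offense level for environmental dumping: 7.
S1 applies: 7 + 2 = 9.
S2 applies: 9 + 2 = 11.
S3 applies (level before this adjustment is 11 ≥ 9, so +3): 11 + 3 = 14.
S4 applies: 14 + 3 = 17.
S5 applies: 17 − 1 = 16.
Final offense level: 16.
Criminal history: 6 prior points → Category Moderate (5+).
Level 16 falls in the 10-16 band.
Grid: Level 10-16 × Category Moderate = 720-990 days.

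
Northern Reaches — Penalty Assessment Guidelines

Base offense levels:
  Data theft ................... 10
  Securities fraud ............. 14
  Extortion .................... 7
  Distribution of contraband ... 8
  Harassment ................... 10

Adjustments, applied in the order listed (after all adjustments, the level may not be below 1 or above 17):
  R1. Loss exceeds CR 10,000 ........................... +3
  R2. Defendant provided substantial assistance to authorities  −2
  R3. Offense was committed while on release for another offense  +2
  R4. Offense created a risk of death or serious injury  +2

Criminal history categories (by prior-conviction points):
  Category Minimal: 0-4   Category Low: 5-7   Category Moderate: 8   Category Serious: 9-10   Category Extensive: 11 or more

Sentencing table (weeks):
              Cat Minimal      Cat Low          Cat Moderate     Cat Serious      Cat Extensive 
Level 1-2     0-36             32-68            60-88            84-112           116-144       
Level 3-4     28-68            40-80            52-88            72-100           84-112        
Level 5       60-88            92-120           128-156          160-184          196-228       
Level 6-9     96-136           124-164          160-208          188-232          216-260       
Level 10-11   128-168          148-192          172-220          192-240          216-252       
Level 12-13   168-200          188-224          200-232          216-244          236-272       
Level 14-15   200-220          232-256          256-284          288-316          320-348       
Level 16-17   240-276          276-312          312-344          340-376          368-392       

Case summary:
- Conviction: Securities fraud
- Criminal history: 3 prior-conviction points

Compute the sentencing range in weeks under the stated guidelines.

Base offense level for securities fraud: 14.
Final offense level: 14.
Criminal history: 3 prior points → Category Minimal (0-4).
Level 14 falls in the 14-15 band.
Grid: Level 14-15 × Category Minimal = 200-220 weeks.

200-220 weeks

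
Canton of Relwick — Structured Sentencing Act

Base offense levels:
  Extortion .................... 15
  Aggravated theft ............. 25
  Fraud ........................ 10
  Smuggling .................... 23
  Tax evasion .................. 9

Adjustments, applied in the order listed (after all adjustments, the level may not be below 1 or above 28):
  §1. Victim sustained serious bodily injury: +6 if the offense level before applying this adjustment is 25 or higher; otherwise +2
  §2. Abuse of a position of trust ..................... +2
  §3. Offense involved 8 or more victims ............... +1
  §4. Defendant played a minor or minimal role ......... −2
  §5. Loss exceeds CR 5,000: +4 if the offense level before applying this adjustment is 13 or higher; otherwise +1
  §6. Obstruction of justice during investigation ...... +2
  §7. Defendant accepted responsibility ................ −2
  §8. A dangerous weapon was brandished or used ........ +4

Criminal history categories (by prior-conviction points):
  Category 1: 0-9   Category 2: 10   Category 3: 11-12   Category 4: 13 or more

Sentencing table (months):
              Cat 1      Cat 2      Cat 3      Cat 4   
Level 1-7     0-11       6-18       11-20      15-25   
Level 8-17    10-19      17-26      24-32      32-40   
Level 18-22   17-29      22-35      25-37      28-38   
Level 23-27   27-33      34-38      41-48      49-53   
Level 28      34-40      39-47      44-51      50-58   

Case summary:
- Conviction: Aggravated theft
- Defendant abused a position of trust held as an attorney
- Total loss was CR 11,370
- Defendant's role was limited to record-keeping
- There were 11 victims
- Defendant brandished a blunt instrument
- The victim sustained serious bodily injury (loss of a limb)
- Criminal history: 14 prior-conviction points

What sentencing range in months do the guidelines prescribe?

Base offense level for aggravated theft: 25.
§1 applies (level before this adjustment is 25 ≥ 25, so +6): 25 + 6 = 31.
§2 applies: 31 + 2 = 33.
§3 applies: 33 + 1 = 34.
§4 applies: 34 − 2 = 32.
§5 applies (level before this adjustment is 32 ≥ 13, so +4): 32 + 4 = 36.
§6 does not apply.
§7 does not apply.
§8 applies: 36 + 4 = 40.
Level 40 exceeds the maximum of 28; capped at 28.
Final offense level: 28.
Criminal history: 14 prior points → Category 4 (13+).
Level 28 falls in the 28 band.
Grid: Level 28 × Category 4 = 50-58 months.

50-58 months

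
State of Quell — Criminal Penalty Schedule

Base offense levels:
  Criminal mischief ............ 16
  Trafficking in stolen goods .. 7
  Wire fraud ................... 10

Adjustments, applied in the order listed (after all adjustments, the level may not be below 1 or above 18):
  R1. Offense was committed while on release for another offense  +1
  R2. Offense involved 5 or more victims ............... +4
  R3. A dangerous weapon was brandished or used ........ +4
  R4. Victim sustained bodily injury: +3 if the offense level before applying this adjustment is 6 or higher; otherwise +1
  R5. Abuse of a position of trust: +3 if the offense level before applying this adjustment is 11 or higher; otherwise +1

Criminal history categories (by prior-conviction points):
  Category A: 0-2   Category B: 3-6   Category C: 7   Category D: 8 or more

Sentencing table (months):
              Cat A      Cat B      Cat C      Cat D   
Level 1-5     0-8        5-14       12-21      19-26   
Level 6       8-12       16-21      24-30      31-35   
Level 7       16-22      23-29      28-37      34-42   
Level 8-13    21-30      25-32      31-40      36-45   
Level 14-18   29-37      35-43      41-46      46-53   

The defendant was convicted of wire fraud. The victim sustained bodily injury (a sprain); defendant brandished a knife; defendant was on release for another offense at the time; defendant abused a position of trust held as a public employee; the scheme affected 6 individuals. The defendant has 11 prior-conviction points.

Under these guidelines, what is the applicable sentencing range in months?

Base offense level for wire fraud: 10.
R1 applies: 10 + 1 = 11.
R2 applies: 11 + 4 = 15.
R3 applies: 15 + 4 = 19.
R4 applies (level before this adjustment is 19 ≥ 6, so +3): 19 + 3 = 22.
R5 applies (level before this adjustment is 22 ≥ 11, so +3): 22 + 3 = 25.
Level 25 exceeds the maximum of 18; capped at 18.
Final offense level: 18.
Criminal history: 11 prior points → Category D (8+).
Level 18 falls in the 14-18 band.
Grid: Level 14-18 × Category D = 46-53 months.

46-53 months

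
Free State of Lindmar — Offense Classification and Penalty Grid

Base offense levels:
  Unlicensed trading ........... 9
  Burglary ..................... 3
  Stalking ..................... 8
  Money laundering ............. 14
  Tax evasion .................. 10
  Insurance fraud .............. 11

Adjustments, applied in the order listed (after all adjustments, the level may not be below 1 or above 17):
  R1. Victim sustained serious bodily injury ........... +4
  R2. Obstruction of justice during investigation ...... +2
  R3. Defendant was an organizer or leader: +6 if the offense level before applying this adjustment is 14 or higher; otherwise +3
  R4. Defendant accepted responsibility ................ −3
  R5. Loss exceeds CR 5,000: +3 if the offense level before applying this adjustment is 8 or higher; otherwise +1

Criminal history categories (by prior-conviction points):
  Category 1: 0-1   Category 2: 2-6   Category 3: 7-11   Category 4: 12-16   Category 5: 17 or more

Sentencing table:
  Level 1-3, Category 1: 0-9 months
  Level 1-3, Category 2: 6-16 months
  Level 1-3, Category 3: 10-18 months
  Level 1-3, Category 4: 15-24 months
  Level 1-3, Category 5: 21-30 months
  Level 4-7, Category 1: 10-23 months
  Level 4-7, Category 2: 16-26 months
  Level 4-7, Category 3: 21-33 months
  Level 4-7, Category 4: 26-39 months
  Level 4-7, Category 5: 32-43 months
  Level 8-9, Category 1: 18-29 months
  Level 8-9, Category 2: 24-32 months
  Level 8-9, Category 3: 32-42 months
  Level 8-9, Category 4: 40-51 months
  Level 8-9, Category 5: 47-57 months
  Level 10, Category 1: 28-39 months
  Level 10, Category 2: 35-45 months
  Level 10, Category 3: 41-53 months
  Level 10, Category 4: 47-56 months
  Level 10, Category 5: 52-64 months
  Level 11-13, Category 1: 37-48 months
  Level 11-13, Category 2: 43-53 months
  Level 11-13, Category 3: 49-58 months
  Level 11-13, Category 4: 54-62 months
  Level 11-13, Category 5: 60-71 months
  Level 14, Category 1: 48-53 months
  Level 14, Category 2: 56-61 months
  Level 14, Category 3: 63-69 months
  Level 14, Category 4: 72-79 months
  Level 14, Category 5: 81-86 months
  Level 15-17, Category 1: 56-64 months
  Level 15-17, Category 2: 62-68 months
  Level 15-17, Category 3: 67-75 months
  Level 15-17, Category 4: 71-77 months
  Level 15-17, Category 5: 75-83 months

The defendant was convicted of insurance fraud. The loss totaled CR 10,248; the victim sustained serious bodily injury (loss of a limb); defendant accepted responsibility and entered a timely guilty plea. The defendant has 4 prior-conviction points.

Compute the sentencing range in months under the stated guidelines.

62-68 months

Base offense level for insurance fraud: 11.
R1 applies: 11 + 4 = 15.
R3 does not apply.
R4 applies: 15 − 3 = 12.
R5 applies (level before this adjustment is 12 ≥ 8, so +3): 12 + 3 = 15.
Final offense level: 15.
Criminal history: 4 prior points → Category 2 (2-6).
Level 15 falls in the 15-17 band.
Grid: Level 15-17 × Category 2 = 62-68 months.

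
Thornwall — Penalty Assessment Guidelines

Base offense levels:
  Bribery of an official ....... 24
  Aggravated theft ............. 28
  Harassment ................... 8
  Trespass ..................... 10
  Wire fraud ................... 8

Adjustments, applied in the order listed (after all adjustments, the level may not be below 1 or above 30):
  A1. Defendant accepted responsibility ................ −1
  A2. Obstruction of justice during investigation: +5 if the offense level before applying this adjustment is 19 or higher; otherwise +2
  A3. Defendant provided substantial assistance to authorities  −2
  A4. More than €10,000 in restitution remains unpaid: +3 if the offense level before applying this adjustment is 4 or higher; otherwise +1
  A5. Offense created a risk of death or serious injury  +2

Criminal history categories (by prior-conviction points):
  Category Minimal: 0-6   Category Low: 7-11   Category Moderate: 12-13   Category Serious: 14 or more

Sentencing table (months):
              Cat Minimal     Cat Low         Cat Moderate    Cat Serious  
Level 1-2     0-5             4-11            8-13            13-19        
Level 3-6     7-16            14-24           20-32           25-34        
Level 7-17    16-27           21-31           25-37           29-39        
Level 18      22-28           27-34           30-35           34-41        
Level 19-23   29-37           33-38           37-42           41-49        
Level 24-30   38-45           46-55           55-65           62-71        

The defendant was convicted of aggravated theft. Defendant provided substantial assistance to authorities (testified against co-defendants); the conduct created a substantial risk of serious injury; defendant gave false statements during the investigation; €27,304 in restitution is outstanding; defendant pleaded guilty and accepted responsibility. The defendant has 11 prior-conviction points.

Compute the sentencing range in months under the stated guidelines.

Base offense level for aggravated theft: 28.
A1 applies: 28 − 1 = 27.
A2 applies (level before this adjustment is 27 ≥ 19, so +5): 27 + 5 = 32.
A3 applies: 32 − 2 = 30.
A4 applies (level before this adjustment is 30 ≥ 4, so +3): 30 + 3 = 33.
A5 applies: 33 + 2 = 35.
Level 35 exceeds the maximum of 30; capped at 30.
Final offense level: 30.
Criminal history: 11 prior points → Category Low (7-11).
Level 30 falls in the 24-30 band.
Grid: Level 24-30 × Category Low = 46-55 months.

46-55 months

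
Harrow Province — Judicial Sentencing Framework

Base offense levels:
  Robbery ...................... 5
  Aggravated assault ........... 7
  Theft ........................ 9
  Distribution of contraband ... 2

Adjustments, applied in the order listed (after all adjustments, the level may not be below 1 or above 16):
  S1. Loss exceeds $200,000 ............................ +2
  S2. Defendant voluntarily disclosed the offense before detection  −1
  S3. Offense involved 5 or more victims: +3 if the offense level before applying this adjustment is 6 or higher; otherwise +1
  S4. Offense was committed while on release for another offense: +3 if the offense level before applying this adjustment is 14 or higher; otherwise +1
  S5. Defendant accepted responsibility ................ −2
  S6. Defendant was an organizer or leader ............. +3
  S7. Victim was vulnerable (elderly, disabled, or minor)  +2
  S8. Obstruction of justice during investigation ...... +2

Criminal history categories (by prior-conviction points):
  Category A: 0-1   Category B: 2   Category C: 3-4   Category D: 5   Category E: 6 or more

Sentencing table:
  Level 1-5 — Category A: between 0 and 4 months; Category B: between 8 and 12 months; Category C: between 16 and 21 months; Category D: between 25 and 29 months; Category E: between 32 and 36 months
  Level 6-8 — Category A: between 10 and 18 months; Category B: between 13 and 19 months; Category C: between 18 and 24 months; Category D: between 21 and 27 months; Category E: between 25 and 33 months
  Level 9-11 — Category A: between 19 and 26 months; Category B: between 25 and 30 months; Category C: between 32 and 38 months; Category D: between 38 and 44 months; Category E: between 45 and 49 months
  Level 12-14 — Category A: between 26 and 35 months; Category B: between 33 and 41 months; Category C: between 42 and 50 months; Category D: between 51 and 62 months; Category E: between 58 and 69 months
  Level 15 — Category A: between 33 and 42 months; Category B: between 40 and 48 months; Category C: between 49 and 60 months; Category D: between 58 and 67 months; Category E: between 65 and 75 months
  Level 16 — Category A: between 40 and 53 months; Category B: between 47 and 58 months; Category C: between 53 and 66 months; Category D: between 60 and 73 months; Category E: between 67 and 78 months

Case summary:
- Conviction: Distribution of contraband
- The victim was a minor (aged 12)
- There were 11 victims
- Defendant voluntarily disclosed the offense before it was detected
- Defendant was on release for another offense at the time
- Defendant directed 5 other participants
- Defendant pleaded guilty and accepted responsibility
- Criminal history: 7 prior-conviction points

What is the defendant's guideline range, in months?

Base offense level for distribution of contraband: 2.
S2 applies: 2 − 1 = 1.
S3 applies (level before this adjustment is 1 < 6, so +1): 1 + 1 = 2.
S4 applies (level before this adjustment is 2 < 14, so +1): 2 + 1 = 3.
S5 applies: 3 − 2 = 1.
S6 applies: 1 + 3 = 4.
S7 applies: 4 + 2 = 6.
S8 does not apply.
Final offense level: 6.
Criminal history: 7 prior points → Category E (6+).
Level 6 falls in the 6-8 band.
Grid: Level 6-8 × Category E = 25-33 months.

25-33 months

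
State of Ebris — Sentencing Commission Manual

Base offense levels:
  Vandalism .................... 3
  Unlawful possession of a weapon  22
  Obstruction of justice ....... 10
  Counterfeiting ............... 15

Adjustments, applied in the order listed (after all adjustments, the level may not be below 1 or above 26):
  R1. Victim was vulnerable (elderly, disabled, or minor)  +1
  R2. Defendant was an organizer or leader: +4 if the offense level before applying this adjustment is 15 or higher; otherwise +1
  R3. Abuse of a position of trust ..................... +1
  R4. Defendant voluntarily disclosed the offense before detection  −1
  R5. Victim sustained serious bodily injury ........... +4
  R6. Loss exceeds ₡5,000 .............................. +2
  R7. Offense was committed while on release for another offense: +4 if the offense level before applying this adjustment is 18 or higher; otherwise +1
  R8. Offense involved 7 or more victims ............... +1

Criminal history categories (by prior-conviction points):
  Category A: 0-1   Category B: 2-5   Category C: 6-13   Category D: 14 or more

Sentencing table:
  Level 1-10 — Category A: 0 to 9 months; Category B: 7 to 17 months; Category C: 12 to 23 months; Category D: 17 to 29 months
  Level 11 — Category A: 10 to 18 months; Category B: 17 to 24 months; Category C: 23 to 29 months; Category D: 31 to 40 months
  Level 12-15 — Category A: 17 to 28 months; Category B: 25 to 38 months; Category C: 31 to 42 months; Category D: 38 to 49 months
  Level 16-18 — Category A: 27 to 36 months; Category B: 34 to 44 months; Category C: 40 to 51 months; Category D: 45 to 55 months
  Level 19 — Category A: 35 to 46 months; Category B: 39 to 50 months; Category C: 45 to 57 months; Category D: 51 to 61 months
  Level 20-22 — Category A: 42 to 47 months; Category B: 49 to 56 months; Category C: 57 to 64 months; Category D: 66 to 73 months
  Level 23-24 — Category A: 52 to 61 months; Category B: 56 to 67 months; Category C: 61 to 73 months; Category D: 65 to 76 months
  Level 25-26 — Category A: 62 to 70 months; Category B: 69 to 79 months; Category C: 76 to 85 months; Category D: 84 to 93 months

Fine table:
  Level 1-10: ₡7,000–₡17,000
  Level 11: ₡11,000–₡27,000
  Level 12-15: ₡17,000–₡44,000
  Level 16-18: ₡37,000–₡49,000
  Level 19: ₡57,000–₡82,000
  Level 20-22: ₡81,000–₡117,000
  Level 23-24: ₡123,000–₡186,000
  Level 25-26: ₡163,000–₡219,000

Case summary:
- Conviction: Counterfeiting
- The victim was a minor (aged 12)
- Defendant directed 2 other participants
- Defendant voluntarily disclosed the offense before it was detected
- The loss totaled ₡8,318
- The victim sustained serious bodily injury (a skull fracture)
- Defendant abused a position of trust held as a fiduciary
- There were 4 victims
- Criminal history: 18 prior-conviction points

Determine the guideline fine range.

Base offense level for counterfeiting: 15.
R1 applies: 15 + 1 = 16.
R2 applies (level before this adjustment is 16 ≥ 15, so +4): 16 + 4 = 20.
R3 applies: 20 + 1 = 21.
R4 applies: 21 − 1 = 20.
R5 applies: 20 + 4 = 24.
R6 applies: 24 + 2 = 26.
R7 does not apply.
R8 does not apply.
Final offense level: 26.
Level 26 falls in the 25-26 band.
Fine table: Level 25-26 → ₡163,000–₡219,000.

₡163,000–₡219,000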